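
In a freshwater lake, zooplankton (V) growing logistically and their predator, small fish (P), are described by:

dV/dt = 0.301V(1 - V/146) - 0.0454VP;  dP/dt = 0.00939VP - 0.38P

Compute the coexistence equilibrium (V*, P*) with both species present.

From dP/dt = 0 with P > 0: 0.00939V* = 0.38, so V* = 40.5.
Substitute into dV/dt = 0: 0.301(1 - 40.5/146) = 0.0454P*.
The bracket is 0.723, giving P* = 0.218/0.0454 = 4.79.

V* ≈ 40.5, P* ≈ 4.79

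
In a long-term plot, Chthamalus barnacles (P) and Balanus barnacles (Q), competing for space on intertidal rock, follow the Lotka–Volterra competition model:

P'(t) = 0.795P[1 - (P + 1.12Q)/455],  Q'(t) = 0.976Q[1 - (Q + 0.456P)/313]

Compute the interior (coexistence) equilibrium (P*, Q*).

P* ≈ 213, Q* ≈ 216

Setting both brackets to zero gives the nullclines P + 1.12Q = 455 and 0.456P + Q = 313.
Substituting Q = 313 - 0.456P into the first: P(1 - 1.12·0.456) = 455 - 1.12·313.
So P* = 104/0.489 = 213, and then Q* = 313 - 0.456·213 = 216.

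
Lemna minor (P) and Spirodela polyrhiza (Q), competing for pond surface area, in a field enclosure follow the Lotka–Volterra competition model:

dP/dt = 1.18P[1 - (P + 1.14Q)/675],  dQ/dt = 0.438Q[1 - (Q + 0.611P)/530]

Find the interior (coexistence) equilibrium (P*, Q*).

Setting both brackets to zero gives the nullclines P + 1.14Q = 675 and 0.611P + Q = 530.
Substituting Q = 530 - 0.611P into the first: P(1 - 1.14·0.611) = 675 - 1.14·530.
So P* = 70.8/0.303 = 233, and then Q* = 530 - 0.611·233 = 387.

P* ≈ 233, Q* ≈ 387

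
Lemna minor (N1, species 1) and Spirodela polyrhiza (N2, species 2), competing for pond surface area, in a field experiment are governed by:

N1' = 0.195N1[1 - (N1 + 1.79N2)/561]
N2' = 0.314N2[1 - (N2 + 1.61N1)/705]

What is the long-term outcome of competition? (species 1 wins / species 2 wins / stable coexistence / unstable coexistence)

Compare the nullcline intercepts: K1/α12 = 561/1.79 = 313 < K2 = 705; K2/α21 = 705/1.61 = 438 < K1 = 561.
Since both are reversed, neither can invade when rare; the interior point is a saddle.

unstable coexistence (outcome depends on initial conditions)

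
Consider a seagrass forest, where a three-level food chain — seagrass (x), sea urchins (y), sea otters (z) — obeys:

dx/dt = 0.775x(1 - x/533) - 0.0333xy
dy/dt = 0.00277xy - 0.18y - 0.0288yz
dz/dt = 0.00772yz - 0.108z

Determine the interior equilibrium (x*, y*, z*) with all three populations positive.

From dz/dt = 0: 0.00772y* = 0.108, so y* = 14.
From dx/dt = 0: 0.775(1 - x*/533) = 0.0333·14, giving x* = 533·(1 - 0.601) = 213.
From dy/dt = 0: 0.00277·213 - 0.18 = 0.0288z*, so z* = 0.409/0.0288 = 14.2.

x* ≈ 213, y* ≈ 14, z* ≈ 14.2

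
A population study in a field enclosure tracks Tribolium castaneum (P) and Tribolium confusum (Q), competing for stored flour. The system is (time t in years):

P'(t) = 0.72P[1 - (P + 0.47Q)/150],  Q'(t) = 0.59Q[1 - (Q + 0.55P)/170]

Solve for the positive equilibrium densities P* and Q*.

Setting both brackets to zero gives the nullclines P + 0.47Q = 150 and 0.55P + Q = 170.
Substituting Q = 170 - 0.55P into the first: P(1 - 0.47·0.55) = 150 - 0.47·170.
So P* = 70.1/0.742 = 94.5, and then Q* = 170 - 0.55·94.5 = 118.

P* ≈ 94.5, Q* ≈ 118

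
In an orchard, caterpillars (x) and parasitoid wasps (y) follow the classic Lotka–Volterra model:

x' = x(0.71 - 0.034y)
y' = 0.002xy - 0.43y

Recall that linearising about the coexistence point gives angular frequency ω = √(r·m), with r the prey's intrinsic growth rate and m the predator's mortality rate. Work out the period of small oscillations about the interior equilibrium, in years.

Here r = 0.71 and m = 0.43, so r·m = 0.305.
ω = √0.305 = 0.553 per year, hence T = 2π/ω ≈ 11.4 years.

T ≈ 11.4 years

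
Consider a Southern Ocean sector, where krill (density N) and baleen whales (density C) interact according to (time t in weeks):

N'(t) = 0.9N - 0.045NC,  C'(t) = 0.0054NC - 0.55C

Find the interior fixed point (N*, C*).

N* ≈ 102, C* ≈ 20

Set dC/dt = 0 with C > 0: 0.0054N - 0.55 = 0, so N* = 0.55/0.0054 = 102.
Set dN/dt = 0 with N > 0: 0.9 - 0.045C = 0, so C* = 0.9/0.045 = 20.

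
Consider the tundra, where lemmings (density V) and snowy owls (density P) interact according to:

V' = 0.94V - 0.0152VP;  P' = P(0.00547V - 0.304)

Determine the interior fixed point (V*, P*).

V* ≈ 55.6, P* ≈ 61.8

Set dP/dt = 0 with P > 0: 0.00547V - 0.304 = 0, so V* = 0.304/0.00547 = 55.6.
Set dV/dt = 0 with V > 0: 0.94 - 0.0152P = 0, so P* = 0.94/0.0152 = 61.8.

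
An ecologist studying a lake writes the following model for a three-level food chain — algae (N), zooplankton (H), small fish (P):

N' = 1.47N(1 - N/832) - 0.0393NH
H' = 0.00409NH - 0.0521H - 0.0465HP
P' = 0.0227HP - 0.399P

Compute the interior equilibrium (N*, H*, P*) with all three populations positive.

From dP/dt = 0: 0.0227H* = 0.399, so H* = 17.6.
From dN/dt = 0: 1.47(1 - N*/832) = 0.0393·17.6, giving N* = 832·(1 - 0.47) = 441.
From dH/dt = 0: 0.00409·441 - 0.0521 = 0.0465P*, so P* = 1.75/0.0465 = 37.7.

N* ≈ 441, H* ≈ 17.6, P* ≈ 37.7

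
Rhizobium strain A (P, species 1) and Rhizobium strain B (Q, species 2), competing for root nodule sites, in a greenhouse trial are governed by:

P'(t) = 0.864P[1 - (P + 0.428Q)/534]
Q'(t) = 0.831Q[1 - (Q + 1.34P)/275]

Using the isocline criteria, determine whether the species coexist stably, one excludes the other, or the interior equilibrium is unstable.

Compare the nullcline intercepts: K1/α12 = 534/0.428 = 1250 > K2 = 275; K2/α21 = 275/1.34 = 205 < K1 = 534.
Since the inequalities point opposite ways, species 1 can invade but species 2 cannot.

species 1 excludes species 2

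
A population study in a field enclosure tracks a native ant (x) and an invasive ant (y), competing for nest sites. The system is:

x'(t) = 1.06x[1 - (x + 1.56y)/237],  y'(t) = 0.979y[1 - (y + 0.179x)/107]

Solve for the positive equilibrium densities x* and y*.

Setting both brackets to zero gives the nullclines x + 1.56y = 237 and 0.179x + y = 107.
Substituting y = 107 - 0.179x into the first: x(1 - 1.56·0.179) = 237 - 1.56·107.
So x* = 70.1/0.721 = 97.2, and then y* = 107 - 0.179·97.2 = 89.6.

x* ≈ 97.2, y* ≈ 89.6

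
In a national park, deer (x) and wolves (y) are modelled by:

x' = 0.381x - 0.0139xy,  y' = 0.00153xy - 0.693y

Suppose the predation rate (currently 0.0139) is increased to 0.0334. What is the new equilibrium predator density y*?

y* ≈ 11.4

At the interior fixed point, setting dx/dt = 0 with x > 0 fixes y* = (prey growth rate)/(xy coefficient) — independent of the other coefficients.
With the change, y* = 0.381/0.0334 = 11.4; it falls from 27.4.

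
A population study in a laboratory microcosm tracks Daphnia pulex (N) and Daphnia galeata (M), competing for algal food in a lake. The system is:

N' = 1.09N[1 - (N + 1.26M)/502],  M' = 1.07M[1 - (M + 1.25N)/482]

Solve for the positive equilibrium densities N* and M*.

N* ≈ 183, M* ≈ 253

Setting both brackets to zero gives the nullclines N + 1.26M = 502 and 1.25N + M = 482.
Substituting M = 482 - 1.25N into the first: N(1 - 1.26·1.25) = 502 - 1.26·482.
So N* = -105/-0.575 = 183, and then M* = 482 - 1.25·183 = 253.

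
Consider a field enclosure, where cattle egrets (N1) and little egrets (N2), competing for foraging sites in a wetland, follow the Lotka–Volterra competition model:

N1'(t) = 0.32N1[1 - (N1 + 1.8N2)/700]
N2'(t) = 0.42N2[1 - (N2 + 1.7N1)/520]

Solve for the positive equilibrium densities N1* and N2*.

Setting both brackets to zero gives the nullclines N1 + 1.8N2 = 700 and 1.7N1 + N2 = 520.
Substituting N2 = 520 - 1.7N1 into the first: N1(1 - 1.8·1.7) = 700 - 1.8·520.
So N1* = -236/-2.06 = 115, and then N2* = 520 - 1.7·115 = 325.

N1* ≈ 115, N2* ≈ 325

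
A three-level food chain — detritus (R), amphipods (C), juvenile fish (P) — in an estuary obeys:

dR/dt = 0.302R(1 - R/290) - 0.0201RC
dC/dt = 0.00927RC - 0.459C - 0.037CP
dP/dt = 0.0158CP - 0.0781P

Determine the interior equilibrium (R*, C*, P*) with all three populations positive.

From dP/dt = 0: 0.0158C* = 0.0781, so C* = 4.94.
From dR/dt = 0: 0.302(1 - R*/290) = 0.0201·4.94, giving R* = 290·(1 - 0.329) = 195.
From dC/dt = 0: 0.00927·195 - 0.459 = 0.037P*, so P* = 1.34/0.037 = 36.3.

R* ≈ 195, C* ≈ 4.94, P* ≈ 36.3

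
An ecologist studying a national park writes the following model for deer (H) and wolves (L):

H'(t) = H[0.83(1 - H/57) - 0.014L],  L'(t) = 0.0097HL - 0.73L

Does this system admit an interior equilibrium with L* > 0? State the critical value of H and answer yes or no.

The predator equation gives dL/dt > 0 only when H > 0.73/0.0097 = 75.3.
Without the predator, H → K = 57. Since 57 < 75.3, the predator cannot invade.

Threshold H = 75.3; K < 75.3, so no, the predator goes extinct.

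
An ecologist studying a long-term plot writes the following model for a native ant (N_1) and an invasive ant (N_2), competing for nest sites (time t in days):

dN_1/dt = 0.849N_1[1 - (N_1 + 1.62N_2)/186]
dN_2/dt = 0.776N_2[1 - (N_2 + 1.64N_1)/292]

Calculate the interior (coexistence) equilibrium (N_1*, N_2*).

N_1* ≈ 173, N_2* ≈ 7.87

Setting both brackets to zero gives the nullclines N_1 + 1.62N_2 = 186 and 1.64N_1 + N_2 = 292.
Substituting N_2 = 292 - 1.64N_1 into the first: N_1(1 - 1.62·1.64) = 186 - 1.62·292.
So N_1* = -287/-1.66 = 173, and then N_2* = 292 - 1.64·173 = 7.87.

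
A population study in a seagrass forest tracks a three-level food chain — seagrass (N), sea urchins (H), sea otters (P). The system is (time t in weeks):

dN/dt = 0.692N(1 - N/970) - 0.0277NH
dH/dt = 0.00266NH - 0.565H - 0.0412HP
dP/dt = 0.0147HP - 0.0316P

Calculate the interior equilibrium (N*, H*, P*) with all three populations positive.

N* ≈ 887, H* ≈ 2.15, P* ≈ 43.5

From dP/dt = 0: 0.0147H* = 0.0316, so H* = 2.15.
From dN/dt = 0: 0.692(1 - N*/970) = 0.0277·2.15, giving N* = 970·(1 - 0.086) = 887.
From dH/dt = 0: 0.00266·887 - 0.565 = 0.0412P*, so P* = 1.79/0.0412 = 43.5.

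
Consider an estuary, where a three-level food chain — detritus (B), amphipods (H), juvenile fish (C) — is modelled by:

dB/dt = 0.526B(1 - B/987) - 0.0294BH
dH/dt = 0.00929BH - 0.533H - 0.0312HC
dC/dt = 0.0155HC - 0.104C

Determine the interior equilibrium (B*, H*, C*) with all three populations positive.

B* ≈ 617, H* ≈ 6.71, C* ≈ 167

From dC/dt = 0: 0.0155H* = 0.104, so H* = 6.71.
From dB/dt = 0: 0.526(1 - B*/987) = 0.0294·6.71, giving B* = 987·(1 - 0.375) = 617.
From dH/dt = 0: 0.00929·617 - 0.533 = 0.0312C*, so C* = 5.2/0.0312 = 167.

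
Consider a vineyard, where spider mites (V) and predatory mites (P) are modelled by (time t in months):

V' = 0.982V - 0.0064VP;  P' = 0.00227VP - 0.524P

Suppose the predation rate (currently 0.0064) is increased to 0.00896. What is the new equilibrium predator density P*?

P* ≈ 110

At the interior fixed point, setting dV/dt = 0 with V > 0 fixes P* = (prey growth rate)/(VP coefficient) — independent of the other coefficients.
With the change, P* = 0.982/0.00896 = 110; it falls from 153.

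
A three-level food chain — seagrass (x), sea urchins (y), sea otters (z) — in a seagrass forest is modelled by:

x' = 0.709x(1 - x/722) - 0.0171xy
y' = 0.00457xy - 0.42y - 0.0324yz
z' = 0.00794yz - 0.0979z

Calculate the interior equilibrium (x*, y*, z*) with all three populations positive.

From dz/dt = 0: 0.00794y* = 0.0979, so y* = 12.3.
From dx/dt = 0: 0.709(1 - x*/722) = 0.0171·12.3, giving x* = 722·(1 - 0.297) = 507.
From dy/dt = 0: 0.00457·507 - 0.42 = 0.0324z*, so z* = 1.9/0.0324 = 58.6.

x* ≈ 507, y* ≈ 12.3, z* ≈ 58.6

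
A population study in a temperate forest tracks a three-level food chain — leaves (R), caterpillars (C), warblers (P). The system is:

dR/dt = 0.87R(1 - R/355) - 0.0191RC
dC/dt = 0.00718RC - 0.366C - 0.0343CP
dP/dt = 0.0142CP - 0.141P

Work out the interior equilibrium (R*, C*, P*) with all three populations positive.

R* ≈ 278, C* ≈ 9.93, P* ≈ 47.4

From dP/dt = 0: 0.0142C* = 0.141, so C* = 9.93.
From dR/dt = 0: 0.87(1 - R*/355) = 0.0191·9.93, giving R* = 355·(1 - 0.218) = 278.
From dC/dt = 0: 0.00718·278 - 0.366 = 0.0343P*, so P* = 1.63/0.0343 = 47.4.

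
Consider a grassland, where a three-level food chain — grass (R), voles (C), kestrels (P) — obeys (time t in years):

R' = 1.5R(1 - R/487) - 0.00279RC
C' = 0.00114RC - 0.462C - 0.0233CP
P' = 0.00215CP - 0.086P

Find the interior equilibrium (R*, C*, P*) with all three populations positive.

R* ≈ 451, C* ≈ 40, P* ≈ 2.23

From dP/dt = 0: 0.00215C* = 0.086, so C* = 40.
From dR/dt = 0: 1.5(1 - R*/487) = 0.00279·40, giving R* = 487·(1 - 0.0744) = 451.
From dC/dt = 0: 0.00114·451 - 0.462 = 0.0233P*, so P* = 0.0519/0.0233 = 2.23.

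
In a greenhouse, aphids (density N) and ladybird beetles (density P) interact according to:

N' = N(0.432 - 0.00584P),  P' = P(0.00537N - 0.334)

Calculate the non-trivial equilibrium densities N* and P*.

N* ≈ 62.2, P* ≈ 74

Set dP/dt = 0 with P > 0: 0.00537N - 0.334 = 0, so N* = 0.334/0.00537 = 62.2.
Set dN/dt = 0 with N > 0: 0.432 - 0.00584P = 0, so P* = 0.432/0.00584 = 74.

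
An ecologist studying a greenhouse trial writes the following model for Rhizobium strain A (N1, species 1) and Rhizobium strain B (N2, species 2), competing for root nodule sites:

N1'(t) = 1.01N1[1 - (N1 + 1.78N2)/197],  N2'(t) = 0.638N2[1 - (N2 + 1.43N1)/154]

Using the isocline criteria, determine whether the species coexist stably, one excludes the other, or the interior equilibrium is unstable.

Compare the nullcline intercepts: K1/α12 = 197/1.78 = 111 < K2 = 154; K2/α21 = 154/1.43 = 108 < K1 = 197.
Since both are reversed, neither can invade when rare; the interior point is a saddle.

unstable coexistence (outcome depends on initial conditions)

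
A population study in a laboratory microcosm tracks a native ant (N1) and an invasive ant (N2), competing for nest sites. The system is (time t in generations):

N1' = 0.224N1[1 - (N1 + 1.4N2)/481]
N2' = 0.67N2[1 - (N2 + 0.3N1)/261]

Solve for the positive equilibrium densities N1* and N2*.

N1* ≈ 199, N2* ≈ 201

Setting both brackets to zero gives the nullclines N1 + 1.4N2 = 481 and 0.3N1 + N2 = 261.
Substituting N2 = 261 - 0.3N1 into the first: N1(1 - 1.4·0.3) = 481 - 1.4·261.
So N1* = 116/0.58 = 199, and then N2* = 261 - 0.3·199 = 201.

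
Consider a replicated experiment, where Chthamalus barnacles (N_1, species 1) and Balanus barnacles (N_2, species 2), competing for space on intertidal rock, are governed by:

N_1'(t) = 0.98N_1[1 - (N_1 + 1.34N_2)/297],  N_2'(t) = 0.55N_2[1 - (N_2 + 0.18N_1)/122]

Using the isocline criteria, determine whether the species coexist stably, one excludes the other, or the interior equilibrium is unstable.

Compare the nullcline intercepts: K1/α12 = 297/1.34 = 222 > K2 = 122; K2/α21 = 122/0.18 = 678 > K1 = 297.
Since both inequalities hold, each species can invade when rare, so the interior equilibrium is stable.

stable coexistence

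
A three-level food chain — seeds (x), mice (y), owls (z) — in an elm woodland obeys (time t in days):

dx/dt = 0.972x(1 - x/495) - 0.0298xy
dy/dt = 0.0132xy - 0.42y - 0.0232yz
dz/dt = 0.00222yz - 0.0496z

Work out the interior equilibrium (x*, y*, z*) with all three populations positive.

From dz/dt = 0: 0.00222y* = 0.0496, so y* = 22.3.
From dx/dt = 0: 0.972(1 - x*/495) = 0.0298·22.3, giving x* = 495·(1 - 0.685) = 156.
From dy/dt = 0: 0.0132·156 - 0.42 = 0.0232z*, so z* = 1.64/0.0232 = 70.6.

x* ≈ 156, y* ≈ 22.3, z* ≈ 70.6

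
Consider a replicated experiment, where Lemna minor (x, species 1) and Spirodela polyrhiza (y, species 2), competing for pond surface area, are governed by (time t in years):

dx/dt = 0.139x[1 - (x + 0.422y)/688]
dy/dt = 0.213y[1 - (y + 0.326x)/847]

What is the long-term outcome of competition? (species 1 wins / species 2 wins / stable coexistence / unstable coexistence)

stable coexistence

Compare the nullcline intercepts: K1/α12 = 688/0.422 = 1630 > K2 = 847; K2/α21 = 847/0.326 = 2600 > K1 = 688.
Since both inequalities hold, each species can invade when rare, so the interior equilibrium is stable.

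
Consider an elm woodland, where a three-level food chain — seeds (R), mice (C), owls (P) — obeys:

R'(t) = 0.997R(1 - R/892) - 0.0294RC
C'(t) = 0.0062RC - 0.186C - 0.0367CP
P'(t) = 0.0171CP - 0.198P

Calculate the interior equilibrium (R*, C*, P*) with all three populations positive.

R* ≈ 587, C* ≈ 11.6, P* ≈ 94.2

From dP/dt = 0: 0.0171C* = 0.198, so C* = 11.6.
From dR/dt = 0: 0.997(1 - R*/892) = 0.0294·11.6, giving R* = 892·(1 - 0.341) = 587.
From dC/dt = 0: 0.0062·587 - 0.186 = 0.0367P*, so P* = 3.46/0.0367 = 94.2.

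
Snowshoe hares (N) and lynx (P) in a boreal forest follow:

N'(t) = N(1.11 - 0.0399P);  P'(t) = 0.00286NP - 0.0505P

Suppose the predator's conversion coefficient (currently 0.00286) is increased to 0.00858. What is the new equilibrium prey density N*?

N* ≈ 5.89

At the interior fixed point, setting dP/dt = 0 with P > 0 fixes N* = (predator death rate)/(NP coefficient) — independent of the other coefficients.
With the change, N* = 0.0505/0.00858 = 5.89; it falls from 17.7.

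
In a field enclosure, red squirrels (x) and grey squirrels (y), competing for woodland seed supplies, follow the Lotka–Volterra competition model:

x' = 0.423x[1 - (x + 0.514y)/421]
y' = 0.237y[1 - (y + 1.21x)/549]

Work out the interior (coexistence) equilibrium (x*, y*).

Setting both brackets to zero gives the nullclines x + 0.514y = 421 and 1.21x + y = 549.
Substituting y = 549 - 1.21x into the first: x(1 - 0.514·1.21) = 421 - 0.514·549.
So x* = 139/0.378 = 367, and then y* = 549 - 1.21·367 = 105.

x* ≈ 367, y* ≈ 105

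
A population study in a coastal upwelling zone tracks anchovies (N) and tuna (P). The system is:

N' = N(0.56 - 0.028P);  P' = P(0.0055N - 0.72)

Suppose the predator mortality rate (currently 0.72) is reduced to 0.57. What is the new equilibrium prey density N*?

N* ≈ 104

At the interior fixed point, setting dP/dt = 0 with P > 0 fixes N* = (predator death rate)/(NP coefficient) — independent of the other coefficients.
With the change, N* = 0.57/0.0055 = 104; it falls from 131.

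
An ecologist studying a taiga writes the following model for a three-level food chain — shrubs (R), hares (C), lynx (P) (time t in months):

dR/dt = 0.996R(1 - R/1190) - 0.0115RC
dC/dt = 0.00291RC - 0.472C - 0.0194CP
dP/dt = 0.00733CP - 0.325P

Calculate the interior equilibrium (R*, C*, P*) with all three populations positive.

R* ≈ 581, C* ≈ 44.3, P* ≈ 62.8

From dP/dt = 0: 0.00733C* = 0.325, so C* = 44.3.
From dR/dt = 0: 0.996(1 - R*/1190) = 0.0115·44.3, giving R* = 1190·(1 - 0.512) = 581.
From dC/dt = 0: 0.00291·581 - 0.472 = 0.0194P*, so P* = 1.22/0.0194 = 62.8.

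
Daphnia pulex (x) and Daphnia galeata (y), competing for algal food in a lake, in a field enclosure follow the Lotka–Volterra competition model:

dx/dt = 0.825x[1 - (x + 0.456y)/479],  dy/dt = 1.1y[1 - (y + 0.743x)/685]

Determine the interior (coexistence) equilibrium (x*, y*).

Setting both brackets to zero gives the nullclines x + 0.456y = 479 and 0.743x + y = 685.
Substituting y = 685 - 0.743x into the first: x(1 - 0.456·0.743) = 479 - 0.456·685.
So x* = 167/0.661 = 252, and then y* = 685 - 0.743·252 = 498.

x* ≈ 252, y* ≈ 498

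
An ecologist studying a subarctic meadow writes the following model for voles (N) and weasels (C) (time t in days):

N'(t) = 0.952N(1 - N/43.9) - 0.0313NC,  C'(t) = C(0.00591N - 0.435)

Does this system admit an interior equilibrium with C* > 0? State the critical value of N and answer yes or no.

Threshold N = 73.6; K < 73.6, so no, the predator goes extinct.

The predator equation gives dC/dt > 0 only when N > 0.435/0.00591 = 73.6.
Without the predator, N → K = 43.9. Since 43.9 < 73.6, the predator cannot invade.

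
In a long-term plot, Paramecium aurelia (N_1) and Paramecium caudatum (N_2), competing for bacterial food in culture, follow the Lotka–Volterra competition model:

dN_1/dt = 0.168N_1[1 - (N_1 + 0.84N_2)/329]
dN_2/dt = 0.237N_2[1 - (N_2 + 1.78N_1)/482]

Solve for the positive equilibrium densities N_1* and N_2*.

N_1* ≈ 153, N_2* ≈ 209

Setting both brackets to zero gives the nullclines N_1 + 0.84N_2 = 329 and 1.78N_1 + N_2 = 482.
Substituting N_2 = 482 - 1.78N_1 into the first: N_1(1 - 0.84·1.78) = 329 - 0.84·482.
So N_1* = -75.9/-0.495 = 153, and then N_2* = 482 - 1.78·153 = 209.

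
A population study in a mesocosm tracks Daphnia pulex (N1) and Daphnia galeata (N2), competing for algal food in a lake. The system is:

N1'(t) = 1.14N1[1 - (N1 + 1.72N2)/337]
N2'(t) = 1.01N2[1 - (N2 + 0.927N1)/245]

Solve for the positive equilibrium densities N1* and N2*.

N1* ≈ 142, N2* ≈ 113

Setting both brackets to zero gives the nullclines N1 + 1.72N2 = 337 and 0.927N1 + N2 = 245.
Substituting N2 = 245 - 0.927N1 into the first: N1(1 - 1.72·0.927) = 337 - 1.72·245.
So N1* = -84.4/-0.594 = 142, and then N2* = 245 - 0.927·142 = 113.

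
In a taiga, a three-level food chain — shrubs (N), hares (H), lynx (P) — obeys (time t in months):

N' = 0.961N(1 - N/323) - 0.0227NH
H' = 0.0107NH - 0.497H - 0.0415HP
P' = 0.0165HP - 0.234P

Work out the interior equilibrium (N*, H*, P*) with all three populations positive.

N* ≈ 215, H* ≈ 14.2, P* ≈ 43.4

From dP/dt = 0: 0.0165H* = 0.234, so H* = 14.2.
From dN/dt = 0: 0.961(1 - N*/323) = 0.0227·14.2, giving N* = 323·(1 - 0.335) = 215.
From dH/dt = 0: 0.0107·215 - 0.497 = 0.0415P*, so P* = 1.8/0.0415 = 43.4.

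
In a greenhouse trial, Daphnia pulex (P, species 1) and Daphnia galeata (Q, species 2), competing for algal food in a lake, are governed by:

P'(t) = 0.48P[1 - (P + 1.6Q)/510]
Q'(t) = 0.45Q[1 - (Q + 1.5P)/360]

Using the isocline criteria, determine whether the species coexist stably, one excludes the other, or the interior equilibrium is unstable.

unstable coexistence (outcome depends on initial conditions)

Compare the nullcline intercepts: K1/α12 = 510/1.6 = 319 < K2 = 360; K2/α21 = 360/1.5 = 240 < K1 = 510.
Since both are reversed, neither can invade when rare; the interior point is a saddle.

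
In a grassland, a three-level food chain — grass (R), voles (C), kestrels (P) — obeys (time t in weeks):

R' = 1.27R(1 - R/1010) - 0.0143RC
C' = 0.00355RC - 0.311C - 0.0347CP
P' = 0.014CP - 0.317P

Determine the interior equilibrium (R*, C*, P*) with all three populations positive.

From dP/dt = 0: 0.014C* = 0.317, so C* = 22.6.
From dR/dt = 0: 1.27(1 - R*/1010) = 0.0143·22.6, giving R* = 1010·(1 - 0.255) = 752.
From dC/dt = 0: 0.00355·752 - 0.311 = 0.0347P*, so P* = 2.36/0.0347 = 68.

R* ≈ 752, C* ≈ 22.6, P* ≈ 68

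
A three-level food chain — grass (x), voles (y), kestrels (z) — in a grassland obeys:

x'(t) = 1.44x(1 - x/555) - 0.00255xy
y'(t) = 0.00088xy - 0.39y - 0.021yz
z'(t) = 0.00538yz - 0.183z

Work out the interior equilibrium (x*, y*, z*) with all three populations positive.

x* ≈ 522, y* ≈ 34, z* ≈ 3.28

From dz/dt = 0: 0.00538y* = 0.183, so y* = 34.
From dx/dt = 0: 1.44(1 - x*/555) = 0.00255·34, giving x* = 555·(1 - 0.0602) = 522.
From dy/dt = 0: 0.00088·522 - 0.39 = 0.021z*, so z* = 0.069/0.021 = 3.28.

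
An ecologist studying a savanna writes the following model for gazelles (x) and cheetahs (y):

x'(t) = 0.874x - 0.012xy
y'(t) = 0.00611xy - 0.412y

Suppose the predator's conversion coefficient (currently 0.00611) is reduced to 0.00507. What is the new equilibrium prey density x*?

x* ≈ 81.3

At the interior fixed point, setting dy/dt = 0 with y > 0 fixes x* = (predator death rate)/(xy coefficient) — independent of the other coefficients.
With the change, x* = 0.412/0.00507 = 81.3; it rises from 67.4.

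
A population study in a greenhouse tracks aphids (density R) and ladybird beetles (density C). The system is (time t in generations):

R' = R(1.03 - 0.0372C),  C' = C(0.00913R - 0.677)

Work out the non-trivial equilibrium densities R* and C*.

R* ≈ 74.2, C* ≈ 27.7

Set dC/dt = 0 with C > 0: 0.00913R - 0.677 = 0, so R* = 0.677/0.00913 = 74.2.
Set dR/dt = 0 with R > 0: 1.03 - 0.0372C = 0, so C* = 1.03/0.0372 = 27.7.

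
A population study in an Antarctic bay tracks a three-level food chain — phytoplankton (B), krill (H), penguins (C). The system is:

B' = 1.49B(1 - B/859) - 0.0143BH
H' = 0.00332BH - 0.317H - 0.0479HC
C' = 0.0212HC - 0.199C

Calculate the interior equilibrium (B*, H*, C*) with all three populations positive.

From dC/dt = 0: 0.0212H* = 0.199, so H* = 9.39.
From dB/dt = 0: 1.49(1 - B*/859) = 0.0143·9.39, giving B* = 859·(1 - 0.0901) = 782.
From dH/dt = 0: 0.00332·782 - 0.317 = 0.0479C*, so C* = 2.28/0.0479 = 47.6.

B* ≈ 782, H* ≈ 9.39, C* ≈ 47.6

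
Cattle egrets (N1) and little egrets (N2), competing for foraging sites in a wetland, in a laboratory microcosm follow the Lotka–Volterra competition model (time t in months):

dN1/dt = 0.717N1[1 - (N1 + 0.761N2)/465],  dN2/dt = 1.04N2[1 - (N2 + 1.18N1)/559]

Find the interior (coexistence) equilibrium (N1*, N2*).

Setting both brackets to zero gives the nullclines N1 + 0.761N2 = 465 and 1.18N1 + N2 = 559.
Substituting N2 = 559 - 1.18N1 into the first: N1(1 - 0.761·1.18) = 465 - 0.761·559.
So N1* = 39.6/0.102 = 388, and then N2* = 559 - 1.18·388 = 101.

N1* ≈ 388, N2* ≈ 101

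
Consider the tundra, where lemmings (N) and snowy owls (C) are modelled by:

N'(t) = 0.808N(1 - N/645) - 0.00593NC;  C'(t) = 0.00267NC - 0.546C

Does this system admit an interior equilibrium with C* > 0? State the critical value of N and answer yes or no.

The predator equation gives dC/dt > 0 only when N > 0.546/0.00267 = 204.
Without the predator, N → K = 645. Since 645 > 204, the predator can invade and persist.

Threshold N = 204; K > 204, so yes, the predator persists.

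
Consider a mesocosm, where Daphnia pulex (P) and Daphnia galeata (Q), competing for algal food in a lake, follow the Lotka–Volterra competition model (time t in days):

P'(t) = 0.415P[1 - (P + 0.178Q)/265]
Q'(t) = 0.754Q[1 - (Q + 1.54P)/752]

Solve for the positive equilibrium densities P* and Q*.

Setting both brackets to zero gives the nullclines P + 0.178Q = 265 and 1.54P + Q = 752.
Substituting Q = 752 - 1.54P into the first: P(1 - 0.178·1.54) = 265 - 0.178·752.
So P* = 131/0.726 = 181, and then Q* = 752 - 1.54·181 = 474.

P* ≈ 181, Q* ≈ 474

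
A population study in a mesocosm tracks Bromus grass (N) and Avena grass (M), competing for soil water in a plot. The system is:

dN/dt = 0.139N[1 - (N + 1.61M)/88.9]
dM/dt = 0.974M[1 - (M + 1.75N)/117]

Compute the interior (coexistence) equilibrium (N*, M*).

N* ≈ 54.7, M* ≈ 21.2

Setting both brackets to zero gives the nullclines N + 1.61M = 88.9 and 1.75N + M = 117.
Substituting M = 117 - 1.75N into the first: N(1 - 1.61·1.75) = 88.9 - 1.61·117.
So N* = -99.5/-1.82 = 54.7, and then M* = 117 - 1.75·54.7 = 21.2.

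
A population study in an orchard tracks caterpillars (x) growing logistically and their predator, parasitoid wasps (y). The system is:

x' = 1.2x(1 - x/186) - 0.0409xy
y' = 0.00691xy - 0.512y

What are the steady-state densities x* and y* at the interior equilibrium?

From dy/dt = 0 with y > 0: 0.00691x* = 0.512, so x* = 74.1.
Substitute into dx/dt = 0: 1.2(1 - 74.1/186) = 0.0409y*.
The bracket is 0.602, giving y* = 0.722/0.0409 = 17.7.

x* ≈ 74.1, y* ≈ 17.7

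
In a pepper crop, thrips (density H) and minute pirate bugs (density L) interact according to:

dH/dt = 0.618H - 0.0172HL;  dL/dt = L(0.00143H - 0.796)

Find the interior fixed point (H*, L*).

Set dL/dt = 0 with L > 0: 0.00143H - 0.796 = 0, so H* = 0.796/0.00143 = 557.
Set dH/dt = 0 with H > 0: 0.618 - 0.0172L = 0, so L* = 0.618/0.0172 = 35.9.

H* ≈ 557, L* ≈ 35.9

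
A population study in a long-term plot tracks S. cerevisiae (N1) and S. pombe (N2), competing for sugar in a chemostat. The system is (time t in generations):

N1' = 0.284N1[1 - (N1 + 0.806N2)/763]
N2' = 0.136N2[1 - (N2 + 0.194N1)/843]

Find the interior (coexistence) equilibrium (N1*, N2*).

N1* ≈ 99, N2* ≈ 824

Setting both brackets to zero gives the nullclines N1 + 0.806N2 = 763 and 0.194N1 + N2 = 843.
Substituting N2 = 843 - 0.194N1 into the first: N1(1 - 0.806·0.194) = 763 - 0.806·843.
So N1* = 83.5/0.844 = 99, and then N2* = 843 - 0.194·99 = 824.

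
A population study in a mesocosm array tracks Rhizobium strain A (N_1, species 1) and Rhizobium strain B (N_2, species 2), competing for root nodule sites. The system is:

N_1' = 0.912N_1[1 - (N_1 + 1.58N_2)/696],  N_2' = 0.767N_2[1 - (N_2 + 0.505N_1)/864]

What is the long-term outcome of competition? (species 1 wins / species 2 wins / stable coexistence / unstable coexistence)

Compare the nullcline intercepts: K1/α12 = 696/1.58 = 441 < K2 = 864; K2/α21 = 864/0.505 = 1710 > K1 = 696.
Since the inequalities point opposite ways, species 2 can invade but species 1 cannot.

species 2 excludes species 1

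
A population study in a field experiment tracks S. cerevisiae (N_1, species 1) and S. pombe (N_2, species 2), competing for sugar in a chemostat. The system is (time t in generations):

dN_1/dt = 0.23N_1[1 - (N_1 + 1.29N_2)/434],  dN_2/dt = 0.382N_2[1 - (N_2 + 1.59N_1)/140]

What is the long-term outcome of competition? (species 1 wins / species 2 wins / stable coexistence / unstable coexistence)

species 1 excludes species 2

Compare the nullcline intercepts: K1/α12 = 434/1.29 = 336 > K2 = 140; K2/α21 = 140/1.59 = 88.1 < K1 = 434.
Since the inequalities point opposite ways, species 1 can invade but species 2 cannot.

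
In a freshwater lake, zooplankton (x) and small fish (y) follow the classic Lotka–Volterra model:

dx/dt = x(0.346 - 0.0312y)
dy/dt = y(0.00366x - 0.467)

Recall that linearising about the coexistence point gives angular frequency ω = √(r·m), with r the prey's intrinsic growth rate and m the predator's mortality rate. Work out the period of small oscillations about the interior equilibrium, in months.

Here r = 0.346 and m = 0.467, so r·m = 0.162.
ω = √0.162 = 0.402 per month, hence T = 2π/ω ≈ 15.6 months.

T ≈ 15.6 months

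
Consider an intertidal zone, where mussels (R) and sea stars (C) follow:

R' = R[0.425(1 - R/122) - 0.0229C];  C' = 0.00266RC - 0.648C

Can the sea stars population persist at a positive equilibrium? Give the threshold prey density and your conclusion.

The predator equation gives dC/dt > 0 only when R > 0.648/0.00266 = 244.
Without the predator, R → K = 122. Since 122 < 244, the predator cannot invade.

Threshold R = 244; K < 244, so no, the predator goes extinct.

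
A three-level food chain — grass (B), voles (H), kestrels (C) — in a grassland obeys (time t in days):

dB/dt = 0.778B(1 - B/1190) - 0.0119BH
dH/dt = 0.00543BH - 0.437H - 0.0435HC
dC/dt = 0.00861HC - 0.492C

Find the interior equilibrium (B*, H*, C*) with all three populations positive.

B* ≈ 150, H* ≈ 57.1, C* ≈ 8.67

From dC/dt = 0: 0.00861H* = 0.492, so H* = 57.1.
From dB/dt = 0: 0.778(1 - B*/1190) = 0.0119·57.1, giving B* = 1190·(1 - 0.874) = 150.
From dH/dt = 0: 0.00543·150 - 0.437 = 0.0435C*, so C* = 0.377/0.0435 = 8.67.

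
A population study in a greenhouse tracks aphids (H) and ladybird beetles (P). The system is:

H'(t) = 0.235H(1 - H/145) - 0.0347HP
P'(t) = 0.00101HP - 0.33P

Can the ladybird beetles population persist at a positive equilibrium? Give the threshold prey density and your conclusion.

Threshold H = 327; K < 327, so no, the predator goes extinct.

The predator equation gives dP/dt > 0 only when H > 0.33/0.00101 = 327.
Without the predator, H → K = 145. Since 145 < 327, the predator cannot invade.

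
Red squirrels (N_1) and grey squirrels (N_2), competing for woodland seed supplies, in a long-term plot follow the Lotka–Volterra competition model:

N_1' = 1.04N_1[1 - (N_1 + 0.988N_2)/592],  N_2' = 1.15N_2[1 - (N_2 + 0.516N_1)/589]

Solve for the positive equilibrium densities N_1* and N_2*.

N_1* ≈ 20.5, N_2* ≈ 578

Setting both brackets to zero gives the nullclines N_1 + 0.988N_2 = 592 and 0.516N_1 + N_2 = 589.
Substituting N_2 = 589 - 0.516N_1 into the first: N_1(1 - 0.988·0.516) = 592 - 0.988·589.
So N_1* = 10.1/0.49 = 20.5, and then N_2* = 589 - 0.516·20.5 = 578.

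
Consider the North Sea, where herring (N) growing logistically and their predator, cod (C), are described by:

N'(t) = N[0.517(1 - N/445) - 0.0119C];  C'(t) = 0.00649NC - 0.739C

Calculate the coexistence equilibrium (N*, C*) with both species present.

N* ≈ 114, C* ≈ 32.3

From dC/dt = 0 with C > 0: 0.00649N* = 0.739, so N* = 114.
Substitute into dN/dt = 0: 0.517(1 - 114/445) = 0.0119C*.
The bracket is 0.744, giving C* = 0.385/0.0119 = 32.3.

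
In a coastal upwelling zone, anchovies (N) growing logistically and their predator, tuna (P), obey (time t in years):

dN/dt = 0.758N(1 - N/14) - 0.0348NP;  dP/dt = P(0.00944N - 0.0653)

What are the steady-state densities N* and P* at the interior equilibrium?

N* ≈ 6.92, P* ≈ 11

From dP/dt = 0 with P > 0: 0.00944N* = 0.0653, so N* = 6.92.
Substitute into dN/dt = 0: 0.758(1 - 6.92/14) = 0.0348P*.
The bracket is 0.506, giving P* = 0.383/0.0348 = 11.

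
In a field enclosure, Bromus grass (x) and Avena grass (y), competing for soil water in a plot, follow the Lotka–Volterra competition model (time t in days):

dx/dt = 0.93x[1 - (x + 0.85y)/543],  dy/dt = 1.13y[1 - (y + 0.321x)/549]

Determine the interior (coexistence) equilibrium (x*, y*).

x* ≈ 105, y* ≈ 515

Setting both brackets to zero gives the nullclines x + 0.85y = 543 and 0.321x + y = 549.
Substituting y = 549 - 0.321x into the first: x(1 - 0.85·0.321) = 543 - 0.85·549.
So x* = 76.4/0.727 = 105, and then y* = 549 - 0.321·105 = 515.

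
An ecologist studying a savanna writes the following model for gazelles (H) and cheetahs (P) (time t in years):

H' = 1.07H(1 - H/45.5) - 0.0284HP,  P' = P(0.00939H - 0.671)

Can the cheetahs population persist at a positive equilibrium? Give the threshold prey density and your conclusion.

Threshold H = 71.5; K < 71.5, so no, the predator goes extinct.

The predator equation gives dP/dt > 0 only when H > 0.671/0.00939 = 71.5.
Without the predator, H → K = 45.5. Since 45.5 < 71.5, the predator cannot invade.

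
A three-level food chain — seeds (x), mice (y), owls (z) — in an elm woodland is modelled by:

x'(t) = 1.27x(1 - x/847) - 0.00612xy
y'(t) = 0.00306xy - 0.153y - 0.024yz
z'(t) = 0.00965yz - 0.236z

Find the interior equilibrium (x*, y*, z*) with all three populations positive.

From dz/dt = 0: 0.00965y* = 0.236, so y* = 24.5.
From dx/dt = 0: 1.27(1 - x*/847) = 0.00612·24.5, giving x* = 847·(1 - 0.118) = 747.
From dy/dt = 0: 0.00306·747 - 0.153 = 0.024z*, so z* = 2.13/0.024 = 88.9.

x* ≈ 747, y* ≈ 24.5, z* ≈ 88.9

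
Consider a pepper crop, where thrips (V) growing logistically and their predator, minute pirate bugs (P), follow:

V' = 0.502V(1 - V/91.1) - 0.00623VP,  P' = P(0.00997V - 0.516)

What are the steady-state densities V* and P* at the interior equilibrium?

V* ≈ 51.8, P* ≈ 34.8

From dP/dt = 0 with P > 0: 0.00997V* = 0.516, so V* = 51.8.
Substitute into dV/dt = 0: 0.502(1 - 51.8/91.1) = 0.00623P*.
The bracket is 0.432, giving P* = 0.217/0.00623 = 34.8.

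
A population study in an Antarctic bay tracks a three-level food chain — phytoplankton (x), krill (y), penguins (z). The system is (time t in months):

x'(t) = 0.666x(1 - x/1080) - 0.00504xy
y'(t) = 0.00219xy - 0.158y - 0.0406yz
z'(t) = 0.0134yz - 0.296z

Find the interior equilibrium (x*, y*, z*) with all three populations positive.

x* ≈ 899, y* ≈ 22.1, z* ≈ 44.6

From dz/dt = 0: 0.0134y* = 0.296, so y* = 22.1.
From dx/dt = 0: 0.666(1 - x*/1080) = 0.00504·22.1, giving x* = 1080·(1 - 0.167) = 899.
From dy/dt = 0: 0.00219·899 - 0.158 = 0.0406z*, so z* = 1.81/0.0406 = 44.6.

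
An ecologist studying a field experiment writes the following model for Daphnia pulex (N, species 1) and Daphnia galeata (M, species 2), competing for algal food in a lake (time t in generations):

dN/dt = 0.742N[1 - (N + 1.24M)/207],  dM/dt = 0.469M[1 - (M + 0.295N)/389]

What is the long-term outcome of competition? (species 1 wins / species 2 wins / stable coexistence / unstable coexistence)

species 2 excludes species 1

Compare the nullcline intercepts: K1/α12 = 207/1.24 = 167 < K2 = 389; K2/α21 = 389/0.295 = 1320 > K1 = 207.
Since the inequalities point opposite ways, species 2 can invade but species 1 cannot.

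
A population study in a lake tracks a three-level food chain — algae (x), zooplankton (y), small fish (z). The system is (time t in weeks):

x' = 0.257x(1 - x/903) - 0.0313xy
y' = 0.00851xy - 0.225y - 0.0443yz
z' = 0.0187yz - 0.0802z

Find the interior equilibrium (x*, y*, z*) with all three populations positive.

x* ≈ 431, y* ≈ 4.29, z* ≈ 77.8

From dz/dt = 0: 0.0187y* = 0.0802, so y* = 4.29.
From dx/dt = 0: 0.257(1 - x*/903) = 0.0313·4.29, giving x* = 903·(1 - 0.522) = 431.
From dy/dt = 0: 0.00851·431 - 0.225 = 0.0443z*, so z* = 3.45/0.0443 = 77.8.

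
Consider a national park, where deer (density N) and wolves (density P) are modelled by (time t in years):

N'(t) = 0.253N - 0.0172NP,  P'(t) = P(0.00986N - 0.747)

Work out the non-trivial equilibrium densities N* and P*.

Set dP/dt = 0 with P > 0: 0.00986N - 0.747 = 0, so N* = 0.747/0.00986 = 75.8.
Set dN/dt = 0 with N > 0: 0.253 - 0.0172P = 0, so P* = 0.253/0.0172 = 14.7.

N* ≈ 75.8, P* ≈ 14.7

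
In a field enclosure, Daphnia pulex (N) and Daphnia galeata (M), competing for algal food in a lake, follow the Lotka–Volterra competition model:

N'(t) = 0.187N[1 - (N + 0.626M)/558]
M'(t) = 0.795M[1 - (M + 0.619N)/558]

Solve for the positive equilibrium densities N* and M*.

Setting both brackets to zero gives the nullclines N + 0.626M = 558 and 0.619N + M = 558.
Substituting M = 558 - 0.619N into the first: N(1 - 0.626·0.619) = 558 - 0.626·558.
So N* = 209/0.613 = 341, and then M* = 558 - 0.619·341 = 347.

N* ≈ 341, M* ≈ 347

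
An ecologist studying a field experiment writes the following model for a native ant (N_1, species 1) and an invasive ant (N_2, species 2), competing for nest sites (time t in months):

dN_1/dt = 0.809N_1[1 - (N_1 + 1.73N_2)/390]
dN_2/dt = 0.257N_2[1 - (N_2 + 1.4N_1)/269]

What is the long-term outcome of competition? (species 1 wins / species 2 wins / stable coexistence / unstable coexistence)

Compare the nullcline intercepts: K1/α12 = 390/1.73 = 225 < K2 = 269; K2/α21 = 269/1.4 = 192 < K1 = 390.
Since both are reversed, neither can invade when rare; the interior point is a saddle.

unstable coexistence (outcome depends on initial conditions)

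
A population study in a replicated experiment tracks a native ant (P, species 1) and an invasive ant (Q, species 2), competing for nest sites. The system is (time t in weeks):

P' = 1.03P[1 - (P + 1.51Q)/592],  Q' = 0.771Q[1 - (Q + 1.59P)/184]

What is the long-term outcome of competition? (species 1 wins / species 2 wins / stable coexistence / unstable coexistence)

Compare the nullcline intercepts: K1/α12 = 592/1.51 = 392 > K2 = 184; K2/α21 = 184/1.59 = 116 < K1 = 592.
Since the inequalities point opposite ways, species 1 can invade but species 2 cannot.

species 1 excludes species 2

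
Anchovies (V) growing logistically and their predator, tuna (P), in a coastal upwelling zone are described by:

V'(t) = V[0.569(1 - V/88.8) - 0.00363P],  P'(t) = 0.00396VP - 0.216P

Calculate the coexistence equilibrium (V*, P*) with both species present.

V* ≈ 54.5, P* ≈ 60.5

From dP/dt = 0 with P > 0: 0.00396V* = 0.216, so V* = 54.5.
Substitute into dV/dt = 0: 0.569(1 - 54.5/88.8) = 0.00363P*.
The bracket is 0.386, giving P* = 0.219/0.00363 = 60.5.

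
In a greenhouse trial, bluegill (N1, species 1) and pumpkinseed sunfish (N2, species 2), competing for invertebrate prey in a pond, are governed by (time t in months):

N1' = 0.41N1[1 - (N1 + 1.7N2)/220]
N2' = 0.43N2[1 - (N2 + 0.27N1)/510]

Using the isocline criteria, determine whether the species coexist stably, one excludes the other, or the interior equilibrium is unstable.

Compare the nullcline intercepts: K1/α12 = 220/1.7 = 129 < K2 = 510; K2/α21 = 510/0.27 = 1890 > K1 = 220.
Since the inequalities point opposite ways, species 2 can invade but species 1 cannot.

species 2 excludes species 1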